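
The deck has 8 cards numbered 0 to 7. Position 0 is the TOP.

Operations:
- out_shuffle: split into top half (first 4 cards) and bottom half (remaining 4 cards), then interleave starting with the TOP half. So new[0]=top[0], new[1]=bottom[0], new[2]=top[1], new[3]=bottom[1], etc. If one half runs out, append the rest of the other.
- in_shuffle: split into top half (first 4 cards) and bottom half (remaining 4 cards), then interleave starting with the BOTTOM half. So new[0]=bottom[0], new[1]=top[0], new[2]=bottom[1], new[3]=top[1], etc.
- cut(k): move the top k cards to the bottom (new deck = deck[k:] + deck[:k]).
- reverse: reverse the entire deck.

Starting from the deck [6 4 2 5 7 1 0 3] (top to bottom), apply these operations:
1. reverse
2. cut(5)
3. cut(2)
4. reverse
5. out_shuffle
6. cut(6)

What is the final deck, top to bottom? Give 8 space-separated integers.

After op 1 (reverse): [3 0 1 7 5 2 4 6]
After op 2 (cut(5)): [2 4 6 3 0 1 7 5]
After op 3 (cut(2)): [6 3 0 1 7 5 2 4]
After op 4 (reverse): [4 2 5 7 1 0 3 6]
After op 5 (out_shuffle): [4 1 2 0 5 3 7 6]
After op 6 (cut(6)): [7 6 4 1 2 0 5 3]

Answer: 7 6 4 1 2 0 5 3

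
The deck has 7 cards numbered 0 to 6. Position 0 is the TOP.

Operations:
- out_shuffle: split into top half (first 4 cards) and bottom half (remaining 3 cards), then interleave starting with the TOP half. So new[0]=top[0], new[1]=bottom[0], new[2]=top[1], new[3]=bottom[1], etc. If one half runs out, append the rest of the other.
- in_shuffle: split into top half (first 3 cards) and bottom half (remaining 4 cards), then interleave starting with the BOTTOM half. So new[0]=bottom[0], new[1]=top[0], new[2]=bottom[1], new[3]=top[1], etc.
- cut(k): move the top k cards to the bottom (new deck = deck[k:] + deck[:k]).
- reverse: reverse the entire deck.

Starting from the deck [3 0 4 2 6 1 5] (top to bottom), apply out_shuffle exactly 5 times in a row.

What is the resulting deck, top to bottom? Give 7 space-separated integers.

Answer: 3 4 6 5 0 2 1

Derivation:
After op 1 (out_shuffle): [3 6 0 1 4 5 2]
After op 2 (out_shuffle): [3 4 6 5 0 2 1]
After op 3 (out_shuffle): [3 0 4 2 6 1 5]
After op 4 (out_shuffle): [3 6 0 1 4 5 2]
After op 5 (out_shuffle): [3 4 6 5 0 2 1]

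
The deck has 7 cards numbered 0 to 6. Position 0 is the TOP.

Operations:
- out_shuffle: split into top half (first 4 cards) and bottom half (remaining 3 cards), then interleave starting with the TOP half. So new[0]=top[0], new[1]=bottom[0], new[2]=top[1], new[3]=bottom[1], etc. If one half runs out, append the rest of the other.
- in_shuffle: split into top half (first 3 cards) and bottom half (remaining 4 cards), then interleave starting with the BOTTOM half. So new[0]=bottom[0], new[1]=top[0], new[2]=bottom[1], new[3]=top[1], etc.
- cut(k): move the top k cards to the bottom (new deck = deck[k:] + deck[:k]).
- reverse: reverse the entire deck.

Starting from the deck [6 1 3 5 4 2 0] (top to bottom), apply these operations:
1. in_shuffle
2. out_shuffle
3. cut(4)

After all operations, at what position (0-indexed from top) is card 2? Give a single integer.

After op 1 (in_shuffle): [5 6 4 1 2 3 0]
After op 2 (out_shuffle): [5 2 6 3 4 0 1]
After op 3 (cut(4)): [4 0 1 5 2 6 3]
Card 2 is at position 4.

Answer: 4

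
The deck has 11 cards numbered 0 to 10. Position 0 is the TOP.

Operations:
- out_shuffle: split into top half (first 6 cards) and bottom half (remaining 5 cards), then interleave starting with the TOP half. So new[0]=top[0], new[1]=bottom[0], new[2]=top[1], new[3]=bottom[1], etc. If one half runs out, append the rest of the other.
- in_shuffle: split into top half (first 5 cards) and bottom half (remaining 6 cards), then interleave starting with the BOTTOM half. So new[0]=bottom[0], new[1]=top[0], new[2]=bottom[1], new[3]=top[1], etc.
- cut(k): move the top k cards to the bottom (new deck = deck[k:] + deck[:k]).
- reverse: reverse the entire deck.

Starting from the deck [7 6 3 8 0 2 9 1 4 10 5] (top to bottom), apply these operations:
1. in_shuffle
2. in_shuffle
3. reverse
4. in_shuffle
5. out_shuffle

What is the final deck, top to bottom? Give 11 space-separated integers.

Answer: 9 4 5 6 8 2 1 10 7 3 0

Derivation:
After op 1 (in_shuffle): [2 7 9 6 1 3 4 8 10 0 5]
After op 2 (in_shuffle): [3 2 4 7 8 9 10 6 0 1 5]
After op 3 (reverse): [5 1 0 6 10 9 8 7 4 2 3]
After op 4 (in_shuffle): [9 5 8 1 7 0 4 6 2 10 3]
After op 5 (out_shuffle): [9 4 5 6 8 2 1 10 7 3 0]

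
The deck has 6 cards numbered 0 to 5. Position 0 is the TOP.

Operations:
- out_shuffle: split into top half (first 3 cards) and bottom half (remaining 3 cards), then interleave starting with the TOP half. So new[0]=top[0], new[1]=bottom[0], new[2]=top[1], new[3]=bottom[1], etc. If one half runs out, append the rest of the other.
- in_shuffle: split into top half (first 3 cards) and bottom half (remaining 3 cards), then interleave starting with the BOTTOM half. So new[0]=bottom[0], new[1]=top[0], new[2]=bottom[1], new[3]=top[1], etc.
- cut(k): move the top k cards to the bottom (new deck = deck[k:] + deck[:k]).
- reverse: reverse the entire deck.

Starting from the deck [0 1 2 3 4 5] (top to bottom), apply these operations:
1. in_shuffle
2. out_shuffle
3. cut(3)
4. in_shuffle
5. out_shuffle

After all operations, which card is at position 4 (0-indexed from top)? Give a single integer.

Answer: 1

Derivation:
After op 1 (in_shuffle): [3 0 4 1 5 2]
After op 2 (out_shuffle): [3 1 0 5 4 2]
After op 3 (cut(3)): [5 4 2 3 1 0]
After op 4 (in_shuffle): [3 5 1 4 0 2]
After op 5 (out_shuffle): [3 4 5 0 1 2]
Position 4: card 1.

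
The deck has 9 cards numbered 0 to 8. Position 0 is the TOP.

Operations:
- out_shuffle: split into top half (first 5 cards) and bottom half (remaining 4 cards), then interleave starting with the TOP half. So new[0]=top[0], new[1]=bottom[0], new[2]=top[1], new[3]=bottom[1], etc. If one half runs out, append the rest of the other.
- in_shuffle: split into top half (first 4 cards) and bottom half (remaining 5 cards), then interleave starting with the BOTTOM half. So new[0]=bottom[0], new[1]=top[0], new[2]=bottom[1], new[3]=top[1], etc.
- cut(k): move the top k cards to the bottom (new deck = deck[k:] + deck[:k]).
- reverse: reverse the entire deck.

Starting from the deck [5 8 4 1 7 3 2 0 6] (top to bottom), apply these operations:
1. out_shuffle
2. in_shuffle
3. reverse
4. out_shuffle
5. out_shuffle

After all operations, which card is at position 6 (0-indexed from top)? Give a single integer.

Answer: 0

Derivation:
After op 1 (out_shuffle): [5 3 8 2 4 0 1 6 7]
After op 2 (in_shuffle): [4 5 0 3 1 8 6 2 7]
After op 3 (reverse): [7 2 6 8 1 3 0 5 4]
After op 4 (out_shuffle): [7 3 2 0 6 5 8 4 1]
After op 5 (out_shuffle): [7 5 3 8 2 4 0 1 6]
Position 6: card 0.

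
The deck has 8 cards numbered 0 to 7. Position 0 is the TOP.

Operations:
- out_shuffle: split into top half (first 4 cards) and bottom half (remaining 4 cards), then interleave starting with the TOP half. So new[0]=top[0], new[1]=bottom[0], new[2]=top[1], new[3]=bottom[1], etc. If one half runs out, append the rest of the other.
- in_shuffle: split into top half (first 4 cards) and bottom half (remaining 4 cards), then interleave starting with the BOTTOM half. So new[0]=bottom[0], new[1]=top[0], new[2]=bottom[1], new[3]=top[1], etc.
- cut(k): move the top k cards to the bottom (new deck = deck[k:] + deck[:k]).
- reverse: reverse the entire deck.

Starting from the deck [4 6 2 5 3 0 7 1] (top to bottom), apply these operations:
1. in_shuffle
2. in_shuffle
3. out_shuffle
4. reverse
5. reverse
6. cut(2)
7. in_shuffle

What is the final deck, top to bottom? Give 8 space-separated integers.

After op 1 (in_shuffle): [3 4 0 6 7 2 1 5]
After op 2 (in_shuffle): [7 3 2 4 1 0 5 6]
After op 3 (out_shuffle): [7 1 3 0 2 5 4 6]
After op 4 (reverse): [6 4 5 2 0 3 1 7]
After op 5 (reverse): [7 1 3 0 2 5 4 6]
After op 6 (cut(2)): [3 0 2 5 4 6 7 1]
After op 7 (in_shuffle): [4 3 6 0 7 2 1 5]

Answer: 4 3 6 0 7 2 1 5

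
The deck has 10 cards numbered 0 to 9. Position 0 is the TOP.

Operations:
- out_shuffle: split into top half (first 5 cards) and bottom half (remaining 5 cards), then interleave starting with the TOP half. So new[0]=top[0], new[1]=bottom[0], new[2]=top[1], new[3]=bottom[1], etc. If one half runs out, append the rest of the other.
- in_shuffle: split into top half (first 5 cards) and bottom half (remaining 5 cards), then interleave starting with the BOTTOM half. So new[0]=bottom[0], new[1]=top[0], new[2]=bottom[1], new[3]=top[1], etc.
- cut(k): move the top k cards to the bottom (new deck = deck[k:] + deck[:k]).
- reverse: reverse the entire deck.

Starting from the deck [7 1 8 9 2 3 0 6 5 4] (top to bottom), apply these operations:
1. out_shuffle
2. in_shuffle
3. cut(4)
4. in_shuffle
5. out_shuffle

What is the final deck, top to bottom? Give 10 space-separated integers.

After op 1 (out_shuffle): [7 3 1 0 8 6 9 5 2 4]
After op 2 (in_shuffle): [6 7 9 3 5 1 2 0 4 8]
After op 3 (cut(4)): [5 1 2 0 4 8 6 7 9 3]
After op 4 (in_shuffle): [8 5 6 1 7 2 9 0 3 4]
After op 5 (out_shuffle): [8 2 5 9 6 0 1 3 7 4]

Answer: 8 2 5 9 6 0 1 3 7 4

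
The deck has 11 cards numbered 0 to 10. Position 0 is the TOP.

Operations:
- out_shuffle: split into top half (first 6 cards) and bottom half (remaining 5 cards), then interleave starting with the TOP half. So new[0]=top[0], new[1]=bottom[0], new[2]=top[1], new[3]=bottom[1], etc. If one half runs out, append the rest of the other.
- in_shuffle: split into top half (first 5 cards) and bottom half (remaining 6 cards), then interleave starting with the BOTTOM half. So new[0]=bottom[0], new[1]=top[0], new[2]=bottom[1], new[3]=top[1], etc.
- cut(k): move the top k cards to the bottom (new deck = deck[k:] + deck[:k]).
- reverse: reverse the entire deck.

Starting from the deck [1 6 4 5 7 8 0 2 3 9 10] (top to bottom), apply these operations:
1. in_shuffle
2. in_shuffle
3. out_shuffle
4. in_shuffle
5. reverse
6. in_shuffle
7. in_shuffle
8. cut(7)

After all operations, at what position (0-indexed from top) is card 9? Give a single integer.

After op 1 (in_shuffle): [8 1 0 6 2 4 3 5 9 7 10]
After op 2 (in_shuffle): [4 8 3 1 5 0 9 6 7 2 10]
After op 3 (out_shuffle): [4 9 8 6 3 7 1 2 5 10 0]
After op 4 (in_shuffle): [7 4 1 9 2 8 5 6 10 3 0]
After op 5 (reverse): [0 3 10 6 5 8 2 9 1 4 7]
After op 6 (in_shuffle): [8 0 2 3 9 10 1 6 4 5 7]
After op 7 (in_shuffle): [10 8 1 0 6 2 4 3 5 9 7]
After op 8 (cut(7)): [3 5 9 7 10 8 1 0 6 2 4]
Card 9 is at position 2.

Answer: 2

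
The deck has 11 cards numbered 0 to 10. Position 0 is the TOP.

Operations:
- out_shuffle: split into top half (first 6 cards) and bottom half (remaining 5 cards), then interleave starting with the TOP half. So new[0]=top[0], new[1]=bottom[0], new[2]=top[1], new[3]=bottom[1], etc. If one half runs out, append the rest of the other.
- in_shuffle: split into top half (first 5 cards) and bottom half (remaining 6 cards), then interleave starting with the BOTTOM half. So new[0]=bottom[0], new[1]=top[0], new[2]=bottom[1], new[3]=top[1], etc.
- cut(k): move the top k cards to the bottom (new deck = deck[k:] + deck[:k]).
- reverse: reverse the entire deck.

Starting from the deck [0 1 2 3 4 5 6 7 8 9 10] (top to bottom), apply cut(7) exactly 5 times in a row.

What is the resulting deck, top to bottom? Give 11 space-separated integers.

Answer: 2 3 4 5 6 7 8 9 10 0 1

Derivation:
After op 1 (cut(7)): [7 8 9 10 0 1 2 3 4 5 6]
After op 2 (cut(7)): [3 4 5 6 7 8 9 10 0 1 2]
After op 3 (cut(7)): [10 0 1 2 3 4 5 6 7 8 9]
After op 4 (cut(7)): [6 7 8 9 10 0 1 2 3 4 5]
After op 5 (cut(7)): [2 3 4 5 6 7 8 9 10 0 1]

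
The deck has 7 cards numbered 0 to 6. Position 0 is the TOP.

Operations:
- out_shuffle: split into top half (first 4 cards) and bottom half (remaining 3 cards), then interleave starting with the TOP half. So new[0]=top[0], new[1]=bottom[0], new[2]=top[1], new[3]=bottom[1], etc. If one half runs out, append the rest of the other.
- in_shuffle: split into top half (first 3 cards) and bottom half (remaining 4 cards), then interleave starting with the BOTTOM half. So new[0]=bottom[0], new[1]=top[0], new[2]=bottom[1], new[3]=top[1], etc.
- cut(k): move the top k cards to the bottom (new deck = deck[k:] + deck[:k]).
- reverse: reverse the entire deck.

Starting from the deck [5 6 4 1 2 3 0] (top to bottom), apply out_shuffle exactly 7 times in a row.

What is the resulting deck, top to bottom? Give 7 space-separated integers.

Answer: 5 2 6 3 4 0 1

Derivation:
After op 1 (out_shuffle): [5 2 6 3 4 0 1]
After op 2 (out_shuffle): [5 4 2 0 6 1 3]
After op 3 (out_shuffle): [5 6 4 1 2 3 0]
After op 4 (out_shuffle): [5 2 6 3 4 0 1]
After op 5 (out_shuffle): [5 4 2 0 6 1 3]
After op 6 (out_shuffle): [5 6 4 1 2 3 0]
After op 7 (out_shuffle): [5 2 6 3 4 0 1]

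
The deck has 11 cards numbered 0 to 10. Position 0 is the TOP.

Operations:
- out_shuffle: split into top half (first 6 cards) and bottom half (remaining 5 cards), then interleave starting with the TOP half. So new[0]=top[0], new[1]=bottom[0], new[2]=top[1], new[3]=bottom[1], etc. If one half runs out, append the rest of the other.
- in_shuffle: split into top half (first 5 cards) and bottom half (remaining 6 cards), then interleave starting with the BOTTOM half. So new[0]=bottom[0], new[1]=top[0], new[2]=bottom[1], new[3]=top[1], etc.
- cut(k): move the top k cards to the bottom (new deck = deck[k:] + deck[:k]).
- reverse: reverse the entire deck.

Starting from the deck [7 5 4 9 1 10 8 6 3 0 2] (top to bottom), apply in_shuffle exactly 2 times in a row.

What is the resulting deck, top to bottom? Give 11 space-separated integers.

After op 1 (in_shuffle): [10 7 8 5 6 4 3 9 0 1 2]
After op 2 (in_shuffle): [4 10 3 7 9 8 0 5 1 6 2]

Answer: 4 10 3 7 9 8 0 5 1 6 2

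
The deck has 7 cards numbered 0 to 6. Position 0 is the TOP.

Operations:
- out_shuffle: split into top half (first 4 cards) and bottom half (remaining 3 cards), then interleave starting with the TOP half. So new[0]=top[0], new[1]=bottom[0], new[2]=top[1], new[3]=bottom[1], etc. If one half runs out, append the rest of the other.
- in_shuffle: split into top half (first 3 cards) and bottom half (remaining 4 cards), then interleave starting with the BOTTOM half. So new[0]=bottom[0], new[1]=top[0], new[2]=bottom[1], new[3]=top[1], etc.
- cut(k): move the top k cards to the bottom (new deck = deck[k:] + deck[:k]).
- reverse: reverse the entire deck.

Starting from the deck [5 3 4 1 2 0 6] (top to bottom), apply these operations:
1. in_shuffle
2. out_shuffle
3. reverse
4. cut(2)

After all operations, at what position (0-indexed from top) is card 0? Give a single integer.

After op 1 (in_shuffle): [1 5 2 3 0 4 6]
After op 2 (out_shuffle): [1 0 5 4 2 6 3]
After op 3 (reverse): [3 6 2 4 5 0 1]
After op 4 (cut(2)): [2 4 5 0 1 3 6]
Card 0 is at position 3.

Answer: 3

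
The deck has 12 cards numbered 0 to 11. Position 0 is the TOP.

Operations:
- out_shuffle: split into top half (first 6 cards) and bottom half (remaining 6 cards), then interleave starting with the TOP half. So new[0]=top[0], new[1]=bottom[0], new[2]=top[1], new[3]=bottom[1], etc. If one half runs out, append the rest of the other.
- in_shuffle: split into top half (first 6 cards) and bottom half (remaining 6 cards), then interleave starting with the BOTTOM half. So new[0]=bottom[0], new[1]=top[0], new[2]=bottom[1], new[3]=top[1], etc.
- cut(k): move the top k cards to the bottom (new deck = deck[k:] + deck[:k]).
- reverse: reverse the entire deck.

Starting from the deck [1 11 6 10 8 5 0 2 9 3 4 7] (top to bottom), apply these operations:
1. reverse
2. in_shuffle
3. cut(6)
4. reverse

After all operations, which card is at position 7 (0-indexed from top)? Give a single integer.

Answer: 1

Derivation:
After op 1 (reverse): [7 4 3 9 2 0 5 8 10 6 11 1]
After op 2 (in_shuffle): [5 7 8 4 10 3 6 9 11 2 1 0]
After op 3 (cut(6)): [6 9 11 2 1 0 5 7 8 4 10 3]
After op 4 (reverse): [3 10 4 8 7 5 0 1 2 11 9 6]
Position 7: card 1.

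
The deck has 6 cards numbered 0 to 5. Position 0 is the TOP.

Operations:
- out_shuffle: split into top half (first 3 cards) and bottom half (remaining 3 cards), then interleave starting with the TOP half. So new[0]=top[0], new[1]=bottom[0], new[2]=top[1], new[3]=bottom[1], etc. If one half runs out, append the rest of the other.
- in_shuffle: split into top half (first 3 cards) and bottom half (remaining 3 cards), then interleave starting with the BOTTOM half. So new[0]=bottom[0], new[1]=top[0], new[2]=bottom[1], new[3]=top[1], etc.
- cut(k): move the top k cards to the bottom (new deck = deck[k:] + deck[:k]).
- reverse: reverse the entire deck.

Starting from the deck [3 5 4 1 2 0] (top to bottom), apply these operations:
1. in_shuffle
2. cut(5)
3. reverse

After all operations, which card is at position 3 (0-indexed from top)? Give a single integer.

Answer: 3

Derivation:
After op 1 (in_shuffle): [1 3 2 5 0 4]
After op 2 (cut(5)): [4 1 3 2 5 0]
After op 3 (reverse): [0 5 2 3 1 4]
Position 3: card 3.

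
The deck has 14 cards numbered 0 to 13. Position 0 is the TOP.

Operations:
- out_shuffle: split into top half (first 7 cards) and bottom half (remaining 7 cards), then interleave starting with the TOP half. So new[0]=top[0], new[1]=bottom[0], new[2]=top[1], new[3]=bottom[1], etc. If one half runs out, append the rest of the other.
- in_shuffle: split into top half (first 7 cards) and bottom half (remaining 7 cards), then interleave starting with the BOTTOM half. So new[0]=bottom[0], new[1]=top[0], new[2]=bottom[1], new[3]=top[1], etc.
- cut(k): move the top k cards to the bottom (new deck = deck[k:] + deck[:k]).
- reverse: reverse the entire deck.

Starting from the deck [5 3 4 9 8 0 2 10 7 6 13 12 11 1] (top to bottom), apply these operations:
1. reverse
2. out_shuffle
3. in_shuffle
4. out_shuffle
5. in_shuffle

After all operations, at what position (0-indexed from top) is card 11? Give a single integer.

Answer: 6

Derivation:
After op 1 (reverse): [1 11 12 13 6 7 10 2 0 8 9 4 3 5]
After op 2 (out_shuffle): [1 2 11 0 12 8 13 9 6 4 7 3 10 5]
After op 3 (in_shuffle): [9 1 6 2 4 11 7 0 3 12 10 8 5 13]
After op 4 (out_shuffle): [9 0 1 3 6 12 2 10 4 8 11 5 7 13]
After op 5 (in_shuffle): [10 9 4 0 8 1 11 3 5 6 7 12 13 2]
Card 11 is at position 6.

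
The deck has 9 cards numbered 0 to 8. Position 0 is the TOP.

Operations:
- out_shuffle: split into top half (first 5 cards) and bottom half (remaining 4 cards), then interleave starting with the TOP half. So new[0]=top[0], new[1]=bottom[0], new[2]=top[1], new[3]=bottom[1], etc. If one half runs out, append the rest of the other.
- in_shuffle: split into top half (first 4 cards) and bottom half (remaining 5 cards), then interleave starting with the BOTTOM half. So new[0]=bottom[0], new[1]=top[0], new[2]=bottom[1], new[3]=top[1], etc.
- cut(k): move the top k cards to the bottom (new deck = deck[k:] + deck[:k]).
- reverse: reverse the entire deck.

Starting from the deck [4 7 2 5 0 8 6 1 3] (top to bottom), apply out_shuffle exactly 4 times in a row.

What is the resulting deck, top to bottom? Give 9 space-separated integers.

Answer: 4 0 3 5 1 2 6 7 8

Derivation:
After op 1 (out_shuffle): [4 8 7 6 2 1 5 3 0]
After op 2 (out_shuffle): [4 1 8 5 7 3 6 0 2]
After op 3 (out_shuffle): [4 3 1 6 8 0 5 2 7]
After op 4 (out_shuffle): [4 0 3 5 1 2 6 7 8]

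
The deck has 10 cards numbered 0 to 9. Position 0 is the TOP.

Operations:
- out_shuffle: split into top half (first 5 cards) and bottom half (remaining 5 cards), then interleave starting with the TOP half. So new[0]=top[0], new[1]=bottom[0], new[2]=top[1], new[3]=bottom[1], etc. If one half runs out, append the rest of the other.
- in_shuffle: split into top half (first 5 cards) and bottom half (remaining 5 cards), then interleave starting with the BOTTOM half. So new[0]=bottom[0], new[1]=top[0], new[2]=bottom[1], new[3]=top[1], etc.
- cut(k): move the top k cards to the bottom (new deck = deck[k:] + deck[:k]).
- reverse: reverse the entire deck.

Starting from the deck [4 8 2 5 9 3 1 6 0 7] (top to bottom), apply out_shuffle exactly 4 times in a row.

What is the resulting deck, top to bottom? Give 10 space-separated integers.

After op 1 (out_shuffle): [4 3 8 1 2 6 5 0 9 7]
After op 2 (out_shuffle): [4 6 3 5 8 0 1 9 2 7]
After op 3 (out_shuffle): [4 0 6 1 3 9 5 2 8 7]
After op 4 (out_shuffle): [4 9 0 5 6 2 1 8 3 7]

Answer: 4 9 0 5 6 2 1 8 3 7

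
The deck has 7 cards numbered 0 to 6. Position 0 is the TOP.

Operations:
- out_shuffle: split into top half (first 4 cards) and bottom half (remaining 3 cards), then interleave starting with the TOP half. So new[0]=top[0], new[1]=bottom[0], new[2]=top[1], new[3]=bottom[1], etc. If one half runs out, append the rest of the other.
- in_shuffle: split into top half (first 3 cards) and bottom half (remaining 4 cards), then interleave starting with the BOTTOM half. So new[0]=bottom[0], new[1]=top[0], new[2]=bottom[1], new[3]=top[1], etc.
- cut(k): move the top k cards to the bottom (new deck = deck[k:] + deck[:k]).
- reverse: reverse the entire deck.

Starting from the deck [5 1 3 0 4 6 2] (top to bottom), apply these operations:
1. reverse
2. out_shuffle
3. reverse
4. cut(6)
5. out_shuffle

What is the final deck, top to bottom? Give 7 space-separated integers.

Answer: 2 1 0 6 5 3 4

Derivation:
After op 1 (reverse): [2 6 4 0 3 1 5]
After op 2 (out_shuffle): [2 3 6 1 4 5 0]
After op 3 (reverse): [0 5 4 1 6 3 2]
After op 4 (cut(6)): [2 0 5 4 1 6 3]
After op 5 (out_shuffle): [2 1 0 6 5 3 4]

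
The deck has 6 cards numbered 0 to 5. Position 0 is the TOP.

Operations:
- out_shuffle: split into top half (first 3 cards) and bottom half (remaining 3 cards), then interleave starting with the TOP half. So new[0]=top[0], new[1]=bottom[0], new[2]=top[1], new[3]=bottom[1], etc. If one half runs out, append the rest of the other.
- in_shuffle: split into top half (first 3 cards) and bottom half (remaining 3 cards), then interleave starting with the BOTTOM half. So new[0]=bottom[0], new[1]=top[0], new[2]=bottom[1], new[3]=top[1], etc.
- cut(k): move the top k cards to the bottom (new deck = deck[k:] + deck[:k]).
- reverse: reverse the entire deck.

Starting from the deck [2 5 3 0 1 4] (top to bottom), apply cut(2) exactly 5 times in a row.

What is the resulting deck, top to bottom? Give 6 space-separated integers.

After op 1 (cut(2)): [3 0 1 4 2 5]
After op 2 (cut(2)): [1 4 2 5 3 0]
After op 3 (cut(2)): [2 5 3 0 1 4]
After op 4 (cut(2)): [3 0 1 4 2 5]
After op 5 (cut(2)): [1 4 2 5 3 0]

Answer: 1 4 2 5 3 0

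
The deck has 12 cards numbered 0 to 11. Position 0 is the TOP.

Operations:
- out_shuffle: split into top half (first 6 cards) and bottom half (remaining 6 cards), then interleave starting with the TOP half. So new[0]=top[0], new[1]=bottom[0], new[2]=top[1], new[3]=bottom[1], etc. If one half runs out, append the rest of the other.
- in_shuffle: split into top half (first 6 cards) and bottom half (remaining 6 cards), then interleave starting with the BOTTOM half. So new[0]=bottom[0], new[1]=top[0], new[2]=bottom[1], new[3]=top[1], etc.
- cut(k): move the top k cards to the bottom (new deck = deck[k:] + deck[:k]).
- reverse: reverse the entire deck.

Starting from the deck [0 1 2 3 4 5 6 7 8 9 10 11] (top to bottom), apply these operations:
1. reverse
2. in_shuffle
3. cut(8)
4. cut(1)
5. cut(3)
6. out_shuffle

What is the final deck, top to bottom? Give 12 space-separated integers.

Answer: 5 2 11 8 4 1 10 7 3 0 9 6

Derivation:
After op 1 (reverse): [11 10 9 8 7 6 5 4 3 2 1 0]
After op 2 (in_shuffle): [5 11 4 10 3 9 2 8 1 7 0 6]
After op 3 (cut(8)): [1 7 0 6 5 11 4 10 3 9 2 8]
After op 4 (cut(1)): [7 0 6 5 11 4 10 3 9 2 8 1]
After op 5 (cut(3)): [5 11 4 10 3 9 2 8 1 7 0 6]
After op 6 (out_shuffle): [5 2 11 8 4 1 10 7 3 0 9 6]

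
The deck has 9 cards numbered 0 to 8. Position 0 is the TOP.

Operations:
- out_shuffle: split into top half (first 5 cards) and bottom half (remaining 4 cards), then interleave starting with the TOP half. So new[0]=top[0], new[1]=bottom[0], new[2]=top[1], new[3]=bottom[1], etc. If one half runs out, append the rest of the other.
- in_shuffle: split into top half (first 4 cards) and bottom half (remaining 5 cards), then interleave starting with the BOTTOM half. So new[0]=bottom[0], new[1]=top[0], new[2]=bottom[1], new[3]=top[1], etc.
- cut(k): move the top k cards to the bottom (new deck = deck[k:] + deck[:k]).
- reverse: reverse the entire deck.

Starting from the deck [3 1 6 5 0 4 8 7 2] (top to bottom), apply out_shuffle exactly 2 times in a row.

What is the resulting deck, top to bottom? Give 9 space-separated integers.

After op 1 (out_shuffle): [3 4 1 8 6 7 5 2 0]
After op 2 (out_shuffle): [3 7 4 5 1 2 8 0 6]

Answer: 3 7 4 5 1 2 8 0 6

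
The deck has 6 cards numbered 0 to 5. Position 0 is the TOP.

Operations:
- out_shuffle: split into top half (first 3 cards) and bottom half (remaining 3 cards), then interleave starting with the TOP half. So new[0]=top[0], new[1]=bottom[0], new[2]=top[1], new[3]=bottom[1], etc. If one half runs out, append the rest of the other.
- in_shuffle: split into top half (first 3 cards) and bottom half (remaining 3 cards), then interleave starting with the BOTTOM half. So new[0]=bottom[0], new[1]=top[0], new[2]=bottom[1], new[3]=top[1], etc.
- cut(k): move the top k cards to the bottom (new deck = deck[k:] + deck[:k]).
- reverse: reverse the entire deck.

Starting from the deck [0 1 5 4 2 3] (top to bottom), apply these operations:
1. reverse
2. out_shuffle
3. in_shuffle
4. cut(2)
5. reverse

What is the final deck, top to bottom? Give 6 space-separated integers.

After op 1 (reverse): [3 2 4 5 1 0]
After op 2 (out_shuffle): [3 5 2 1 4 0]
After op 3 (in_shuffle): [1 3 4 5 0 2]
After op 4 (cut(2)): [4 5 0 2 1 3]
After op 5 (reverse): [3 1 2 0 5 4]

Answer: 3 1 2 0 5 4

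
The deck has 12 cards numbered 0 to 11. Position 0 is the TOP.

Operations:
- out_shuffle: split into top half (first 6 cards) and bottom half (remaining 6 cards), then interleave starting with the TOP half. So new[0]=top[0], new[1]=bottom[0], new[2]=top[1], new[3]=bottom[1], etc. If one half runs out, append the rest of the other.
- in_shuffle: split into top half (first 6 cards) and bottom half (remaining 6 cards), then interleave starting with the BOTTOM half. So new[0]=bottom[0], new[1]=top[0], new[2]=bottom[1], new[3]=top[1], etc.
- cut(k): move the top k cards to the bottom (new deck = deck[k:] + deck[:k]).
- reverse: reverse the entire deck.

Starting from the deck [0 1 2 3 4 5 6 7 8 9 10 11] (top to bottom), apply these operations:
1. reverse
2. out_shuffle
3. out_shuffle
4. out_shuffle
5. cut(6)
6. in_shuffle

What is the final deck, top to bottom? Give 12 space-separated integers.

After op 1 (reverse): [11 10 9 8 7 6 5 4 3 2 1 0]
After op 2 (out_shuffle): [11 5 10 4 9 3 8 2 7 1 6 0]
After op 3 (out_shuffle): [11 8 5 2 10 7 4 1 9 6 3 0]
After op 4 (out_shuffle): [11 4 8 1 5 9 2 6 10 3 7 0]
After op 5 (cut(6)): [2 6 10 3 7 0 11 4 8 1 5 9]
After op 6 (in_shuffle): [11 2 4 6 8 10 1 3 5 7 9 0]

Answer: 11 2 4 6 8 10 1 3 5 7 9 0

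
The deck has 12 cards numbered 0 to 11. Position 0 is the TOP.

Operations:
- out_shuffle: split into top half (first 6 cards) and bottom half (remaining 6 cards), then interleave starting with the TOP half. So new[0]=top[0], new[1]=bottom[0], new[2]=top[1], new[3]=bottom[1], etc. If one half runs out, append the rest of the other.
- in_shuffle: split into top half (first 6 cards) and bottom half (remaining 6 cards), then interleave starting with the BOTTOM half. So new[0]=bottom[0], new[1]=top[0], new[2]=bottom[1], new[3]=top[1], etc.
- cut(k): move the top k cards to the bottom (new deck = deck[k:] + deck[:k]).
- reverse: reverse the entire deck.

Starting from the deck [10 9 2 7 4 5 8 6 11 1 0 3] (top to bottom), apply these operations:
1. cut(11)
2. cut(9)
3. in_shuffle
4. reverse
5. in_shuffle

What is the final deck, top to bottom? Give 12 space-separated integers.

After op 1 (cut(11)): [3 10 9 2 7 4 5 8 6 11 1 0]
After op 2 (cut(9)): [11 1 0 3 10 9 2 7 4 5 8 6]
After op 3 (in_shuffle): [2 11 7 1 4 0 5 3 8 10 6 9]
After op 4 (reverse): [9 6 10 8 3 5 0 4 1 7 11 2]
After op 5 (in_shuffle): [0 9 4 6 1 10 7 8 11 3 2 5]

Answer: 0 9 4 6 1 10 7 8 11 3 2 5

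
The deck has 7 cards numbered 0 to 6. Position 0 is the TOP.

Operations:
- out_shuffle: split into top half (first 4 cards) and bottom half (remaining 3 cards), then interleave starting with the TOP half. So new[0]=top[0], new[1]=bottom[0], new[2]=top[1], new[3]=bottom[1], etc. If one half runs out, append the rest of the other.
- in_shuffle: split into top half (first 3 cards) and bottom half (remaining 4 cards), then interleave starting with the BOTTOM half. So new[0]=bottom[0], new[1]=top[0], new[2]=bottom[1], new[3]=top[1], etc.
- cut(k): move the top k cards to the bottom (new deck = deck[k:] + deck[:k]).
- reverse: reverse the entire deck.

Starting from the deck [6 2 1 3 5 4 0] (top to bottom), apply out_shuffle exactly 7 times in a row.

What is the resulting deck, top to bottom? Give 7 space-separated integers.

Answer: 6 5 2 4 1 0 3

Derivation:
After op 1 (out_shuffle): [6 5 2 4 1 0 3]
After op 2 (out_shuffle): [6 1 5 0 2 3 4]
After op 3 (out_shuffle): [6 2 1 3 5 4 0]
After op 4 (out_shuffle): [6 5 2 4 1 0 3]
After op 5 (out_shuffle): [6 1 5 0 2 3 4]
After op 6 (out_shuffle): [6 2 1 3 5 4 0]
After op 7 (out_shuffle): [6 5 2 4 1 0 3]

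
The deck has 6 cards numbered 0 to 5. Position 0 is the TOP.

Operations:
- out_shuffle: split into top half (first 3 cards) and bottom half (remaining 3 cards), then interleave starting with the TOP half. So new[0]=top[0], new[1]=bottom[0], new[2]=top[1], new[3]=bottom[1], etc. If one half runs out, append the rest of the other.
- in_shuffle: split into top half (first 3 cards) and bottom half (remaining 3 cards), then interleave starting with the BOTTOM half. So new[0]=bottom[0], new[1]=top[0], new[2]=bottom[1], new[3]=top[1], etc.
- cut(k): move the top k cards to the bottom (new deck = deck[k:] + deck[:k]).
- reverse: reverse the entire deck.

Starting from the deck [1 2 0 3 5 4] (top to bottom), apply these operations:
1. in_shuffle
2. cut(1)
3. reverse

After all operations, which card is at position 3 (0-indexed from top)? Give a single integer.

Answer: 2

Derivation:
After op 1 (in_shuffle): [3 1 5 2 4 0]
After op 2 (cut(1)): [1 5 2 4 0 3]
After op 3 (reverse): [3 0 4 2 5 1]
Position 3: card 2.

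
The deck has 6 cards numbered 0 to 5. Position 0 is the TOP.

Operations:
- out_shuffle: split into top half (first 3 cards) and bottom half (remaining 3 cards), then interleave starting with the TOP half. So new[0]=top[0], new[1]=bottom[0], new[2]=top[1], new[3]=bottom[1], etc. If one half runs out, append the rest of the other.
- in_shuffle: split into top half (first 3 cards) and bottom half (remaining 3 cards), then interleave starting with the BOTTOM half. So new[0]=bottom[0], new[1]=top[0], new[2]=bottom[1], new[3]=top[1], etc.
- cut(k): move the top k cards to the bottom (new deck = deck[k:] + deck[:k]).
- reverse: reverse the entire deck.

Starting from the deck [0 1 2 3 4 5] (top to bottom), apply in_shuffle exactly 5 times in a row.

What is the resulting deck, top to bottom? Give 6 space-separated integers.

After op 1 (in_shuffle): [3 0 4 1 5 2]
After op 2 (in_shuffle): [1 3 5 0 2 4]
After op 3 (in_shuffle): [0 1 2 3 4 5]
After op 4 (in_shuffle): [3 0 4 1 5 2]
After op 5 (in_shuffle): [1 3 5 0 2 4]

Answer: 1 3 5 0 2 4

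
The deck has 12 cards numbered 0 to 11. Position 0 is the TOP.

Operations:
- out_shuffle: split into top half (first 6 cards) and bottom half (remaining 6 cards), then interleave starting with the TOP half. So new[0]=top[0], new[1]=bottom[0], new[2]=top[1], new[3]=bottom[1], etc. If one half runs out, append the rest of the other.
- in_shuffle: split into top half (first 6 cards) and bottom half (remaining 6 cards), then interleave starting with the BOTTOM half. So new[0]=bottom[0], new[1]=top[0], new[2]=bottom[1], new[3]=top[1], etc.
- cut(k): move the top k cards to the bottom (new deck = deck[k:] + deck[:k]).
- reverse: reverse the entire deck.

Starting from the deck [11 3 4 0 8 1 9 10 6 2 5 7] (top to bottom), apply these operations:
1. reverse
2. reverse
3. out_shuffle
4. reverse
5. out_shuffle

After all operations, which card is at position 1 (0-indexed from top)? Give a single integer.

After op 1 (reverse): [7 5 2 6 10 9 1 8 0 4 3 11]
After op 2 (reverse): [11 3 4 0 8 1 9 10 6 2 5 7]
After op 3 (out_shuffle): [11 9 3 10 4 6 0 2 8 5 1 7]
After op 4 (reverse): [7 1 5 8 2 0 6 4 10 3 9 11]
After op 5 (out_shuffle): [7 6 1 4 5 10 8 3 2 9 0 11]
Position 1: card 6.

Answer: 6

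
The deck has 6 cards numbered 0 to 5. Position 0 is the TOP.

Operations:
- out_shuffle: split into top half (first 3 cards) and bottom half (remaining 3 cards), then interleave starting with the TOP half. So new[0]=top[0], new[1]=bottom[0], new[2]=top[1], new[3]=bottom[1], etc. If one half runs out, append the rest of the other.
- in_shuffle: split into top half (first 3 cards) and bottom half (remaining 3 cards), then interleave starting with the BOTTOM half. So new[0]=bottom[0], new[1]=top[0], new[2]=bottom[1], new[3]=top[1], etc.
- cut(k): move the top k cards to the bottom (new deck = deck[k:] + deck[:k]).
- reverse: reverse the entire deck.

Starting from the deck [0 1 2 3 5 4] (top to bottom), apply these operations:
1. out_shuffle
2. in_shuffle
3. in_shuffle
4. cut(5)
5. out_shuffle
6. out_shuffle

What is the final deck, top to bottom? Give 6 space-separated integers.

Answer: 2 0 4 5 3 1

Derivation:
After op 1 (out_shuffle): [0 3 1 5 2 4]
After op 2 (in_shuffle): [5 0 2 3 4 1]
After op 3 (in_shuffle): [3 5 4 0 1 2]
After op 4 (cut(5)): [2 3 5 4 0 1]
After op 5 (out_shuffle): [2 4 3 0 5 1]
After op 6 (out_shuffle): [2 0 4 5 3 1]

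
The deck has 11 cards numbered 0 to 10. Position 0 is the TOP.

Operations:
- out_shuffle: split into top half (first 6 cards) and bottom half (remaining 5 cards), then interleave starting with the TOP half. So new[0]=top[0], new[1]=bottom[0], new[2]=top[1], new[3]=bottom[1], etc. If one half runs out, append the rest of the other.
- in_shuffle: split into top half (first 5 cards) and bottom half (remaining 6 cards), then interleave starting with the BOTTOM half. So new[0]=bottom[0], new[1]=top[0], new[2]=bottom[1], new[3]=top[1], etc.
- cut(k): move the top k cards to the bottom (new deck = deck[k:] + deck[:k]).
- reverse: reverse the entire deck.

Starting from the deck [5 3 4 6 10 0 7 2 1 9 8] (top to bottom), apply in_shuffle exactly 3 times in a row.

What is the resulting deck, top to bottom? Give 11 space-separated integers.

Answer: 7 4 9 0 3 1 10 5 2 6 8

Derivation:
After op 1 (in_shuffle): [0 5 7 3 2 4 1 6 9 10 8]
After op 2 (in_shuffle): [4 0 1 5 6 7 9 3 10 2 8]
After op 3 (in_shuffle): [7 4 9 0 3 1 10 5 2 6 8]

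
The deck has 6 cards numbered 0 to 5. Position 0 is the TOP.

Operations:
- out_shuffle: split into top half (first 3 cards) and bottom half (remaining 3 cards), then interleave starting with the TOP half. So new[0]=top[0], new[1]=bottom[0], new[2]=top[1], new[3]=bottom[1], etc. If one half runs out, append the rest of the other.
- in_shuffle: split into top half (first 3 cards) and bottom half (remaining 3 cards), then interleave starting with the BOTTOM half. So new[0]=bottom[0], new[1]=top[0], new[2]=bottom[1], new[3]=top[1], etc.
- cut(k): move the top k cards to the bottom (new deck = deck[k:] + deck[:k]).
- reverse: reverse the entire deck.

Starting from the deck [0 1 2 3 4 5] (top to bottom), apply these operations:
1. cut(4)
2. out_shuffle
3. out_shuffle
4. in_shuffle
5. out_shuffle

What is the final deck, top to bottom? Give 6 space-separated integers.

Answer: 0 2 4 3 5 1

Derivation:
After op 1 (cut(4)): [4 5 0 1 2 3]
After op 2 (out_shuffle): [4 1 5 2 0 3]
After op 3 (out_shuffle): [4 2 1 0 5 3]
After op 4 (in_shuffle): [0 4 5 2 3 1]
After op 5 (out_shuffle): [0 2 4 3 5 1]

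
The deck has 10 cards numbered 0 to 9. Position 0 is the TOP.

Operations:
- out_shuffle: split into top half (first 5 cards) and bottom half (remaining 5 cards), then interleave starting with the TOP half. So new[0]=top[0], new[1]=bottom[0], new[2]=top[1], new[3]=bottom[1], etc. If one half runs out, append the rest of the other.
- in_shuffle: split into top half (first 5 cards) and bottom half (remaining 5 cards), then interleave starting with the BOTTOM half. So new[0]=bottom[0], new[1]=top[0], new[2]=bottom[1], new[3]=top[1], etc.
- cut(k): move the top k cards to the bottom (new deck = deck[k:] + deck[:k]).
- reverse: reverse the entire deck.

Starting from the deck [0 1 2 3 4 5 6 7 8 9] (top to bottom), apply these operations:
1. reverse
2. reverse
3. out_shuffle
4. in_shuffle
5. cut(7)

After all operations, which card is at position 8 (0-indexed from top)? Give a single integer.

After op 1 (reverse): [9 8 7 6 5 4 3 2 1 0]
After op 2 (reverse): [0 1 2 3 4 5 6 7 8 9]
After op 3 (out_shuffle): [0 5 1 6 2 7 3 8 4 9]
After op 4 (in_shuffle): [7 0 3 5 8 1 4 6 9 2]
After op 5 (cut(7)): [6 9 2 7 0 3 5 8 1 4]
Position 8: card 1.

Answer: 1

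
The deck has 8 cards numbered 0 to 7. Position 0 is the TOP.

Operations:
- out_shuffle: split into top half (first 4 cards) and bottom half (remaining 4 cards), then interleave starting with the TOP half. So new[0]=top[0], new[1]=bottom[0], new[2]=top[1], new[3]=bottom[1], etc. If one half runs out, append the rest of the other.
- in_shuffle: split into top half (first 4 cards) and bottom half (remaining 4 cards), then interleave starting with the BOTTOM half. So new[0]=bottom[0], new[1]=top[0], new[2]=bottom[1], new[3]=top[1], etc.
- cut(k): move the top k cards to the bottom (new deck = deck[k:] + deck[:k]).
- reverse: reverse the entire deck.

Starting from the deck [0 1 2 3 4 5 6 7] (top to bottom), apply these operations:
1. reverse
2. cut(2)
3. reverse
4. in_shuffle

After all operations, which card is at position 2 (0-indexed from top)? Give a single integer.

After op 1 (reverse): [7 6 5 4 3 2 1 0]
After op 2 (cut(2)): [5 4 3 2 1 0 7 6]
After op 3 (reverse): [6 7 0 1 2 3 4 5]
After op 4 (in_shuffle): [2 6 3 7 4 0 5 1]
Position 2: card 3.

Answer: 3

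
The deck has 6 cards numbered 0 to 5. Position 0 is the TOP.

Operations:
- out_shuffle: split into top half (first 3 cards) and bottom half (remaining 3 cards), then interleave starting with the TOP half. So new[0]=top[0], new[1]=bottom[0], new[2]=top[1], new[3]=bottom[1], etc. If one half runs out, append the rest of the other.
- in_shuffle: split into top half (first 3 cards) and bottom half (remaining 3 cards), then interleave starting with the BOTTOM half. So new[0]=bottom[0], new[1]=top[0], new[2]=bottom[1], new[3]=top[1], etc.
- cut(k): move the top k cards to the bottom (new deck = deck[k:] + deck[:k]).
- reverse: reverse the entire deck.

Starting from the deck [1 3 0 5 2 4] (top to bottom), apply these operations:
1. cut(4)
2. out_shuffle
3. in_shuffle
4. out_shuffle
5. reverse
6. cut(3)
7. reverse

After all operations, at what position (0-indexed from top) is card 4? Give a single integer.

Answer: 2

Derivation:
After op 1 (cut(4)): [2 4 1 3 0 5]
After op 2 (out_shuffle): [2 3 4 0 1 5]
After op 3 (in_shuffle): [0 2 1 3 5 4]
After op 4 (out_shuffle): [0 3 2 5 1 4]
After op 5 (reverse): [4 1 5 2 3 0]
After op 6 (cut(3)): [2 3 0 4 1 5]
After op 7 (reverse): [5 1 4 0 3 2]
Card 4 is at position 2.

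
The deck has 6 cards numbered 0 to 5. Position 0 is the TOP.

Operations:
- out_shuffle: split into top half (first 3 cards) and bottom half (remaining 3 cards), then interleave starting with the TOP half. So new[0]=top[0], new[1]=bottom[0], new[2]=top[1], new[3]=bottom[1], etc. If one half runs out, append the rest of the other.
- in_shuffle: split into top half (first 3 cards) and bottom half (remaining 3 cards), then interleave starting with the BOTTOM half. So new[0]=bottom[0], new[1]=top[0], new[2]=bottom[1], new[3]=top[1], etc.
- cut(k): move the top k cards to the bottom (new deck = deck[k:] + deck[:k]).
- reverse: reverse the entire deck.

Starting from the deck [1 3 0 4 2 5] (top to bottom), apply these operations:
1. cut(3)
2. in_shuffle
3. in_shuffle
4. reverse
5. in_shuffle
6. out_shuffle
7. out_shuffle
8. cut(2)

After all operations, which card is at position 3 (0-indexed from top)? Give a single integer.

Answer: 4

Derivation:
After op 1 (cut(3)): [4 2 5 1 3 0]
After op 2 (in_shuffle): [1 4 3 2 0 5]
After op 3 (in_shuffle): [2 1 0 4 5 3]
After op 4 (reverse): [3 5 4 0 1 2]
After op 5 (in_shuffle): [0 3 1 5 2 4]
After op 6 (out_shuffle): [0 5 3 2 1 4]
After op 7 (out_shuffle): [0 2 5 1 3 4]
After op 8 (cut(2)): [5 1 3 4 0 2]
Position 3: card 4.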